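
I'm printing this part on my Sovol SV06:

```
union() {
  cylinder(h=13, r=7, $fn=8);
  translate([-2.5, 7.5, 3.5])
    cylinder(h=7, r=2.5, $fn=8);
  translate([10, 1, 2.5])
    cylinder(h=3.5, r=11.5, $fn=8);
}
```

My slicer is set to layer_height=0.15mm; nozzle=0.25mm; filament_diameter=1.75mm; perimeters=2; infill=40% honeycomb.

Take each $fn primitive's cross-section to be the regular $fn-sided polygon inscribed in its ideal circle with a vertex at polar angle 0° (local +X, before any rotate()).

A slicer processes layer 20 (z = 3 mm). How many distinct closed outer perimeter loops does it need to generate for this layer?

At z = 3 mm: the cylinder: section is a regular 8-gon, circumradius r=7; the cylinder at (-2.5, 7.5) does not reach this height (z outside [3.5, 10.5]); the r=11.5 cylinder at (10, 1) contributes a regular 8-gon of circumradius 11.5; Combining (union): the regions partially overlap (shared area 70.34 mm²), so overlapping operands fuse into one piece — 1 connected region. The result has 1 disconnected region.

1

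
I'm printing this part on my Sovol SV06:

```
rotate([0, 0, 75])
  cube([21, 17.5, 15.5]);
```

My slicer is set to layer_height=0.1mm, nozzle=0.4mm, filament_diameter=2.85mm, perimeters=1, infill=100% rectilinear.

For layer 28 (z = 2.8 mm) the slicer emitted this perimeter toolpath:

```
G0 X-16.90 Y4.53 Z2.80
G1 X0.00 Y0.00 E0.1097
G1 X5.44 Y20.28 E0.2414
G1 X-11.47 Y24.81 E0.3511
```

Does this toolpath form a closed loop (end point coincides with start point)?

Start point (G0): (-16.90, 4.53). End point (last G1): the path does not return to the start — open.

no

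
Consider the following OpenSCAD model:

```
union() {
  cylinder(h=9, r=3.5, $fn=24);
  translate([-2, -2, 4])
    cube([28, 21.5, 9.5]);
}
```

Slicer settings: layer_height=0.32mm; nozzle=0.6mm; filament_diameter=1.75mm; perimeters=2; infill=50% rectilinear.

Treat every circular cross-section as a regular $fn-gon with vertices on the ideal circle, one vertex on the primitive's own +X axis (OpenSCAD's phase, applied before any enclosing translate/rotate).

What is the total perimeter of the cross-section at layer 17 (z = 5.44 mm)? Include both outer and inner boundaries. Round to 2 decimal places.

101.48 mm

At z = 5.44 mm: the cylinder: section is a regular 24-gon, circumradius r=3.5 (perimeter = 2·24·3.500·sin(180°/24) = 21.93 mm); the cube at (-2, -2) (footprint 28×21.5) is included at this height (perimeter 99.00 mm); Taking the union: the regions partially overlap (shared area 26.62 mm²), so the edge portions inside another operand are dropped and the merged outline is re-measured after clipping — boundary = 101.48 mm. Overall, the cross-section is a single solid region. Total boundary length (outer) = 101.48 mm.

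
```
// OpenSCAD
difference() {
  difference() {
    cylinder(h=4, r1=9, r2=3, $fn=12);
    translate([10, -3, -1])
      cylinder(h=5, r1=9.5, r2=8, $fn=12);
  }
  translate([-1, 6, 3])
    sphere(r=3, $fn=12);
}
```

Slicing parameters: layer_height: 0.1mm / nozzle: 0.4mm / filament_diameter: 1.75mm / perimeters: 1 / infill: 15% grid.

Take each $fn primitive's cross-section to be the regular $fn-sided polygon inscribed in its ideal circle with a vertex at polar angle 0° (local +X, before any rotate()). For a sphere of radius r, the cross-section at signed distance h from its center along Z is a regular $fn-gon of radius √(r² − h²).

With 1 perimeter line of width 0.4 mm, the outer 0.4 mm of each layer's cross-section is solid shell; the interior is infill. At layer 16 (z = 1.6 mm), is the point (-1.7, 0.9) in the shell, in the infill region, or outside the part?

infill

At z = 1.6 mm: the cone (r1=9→r2=3) has section circumradius 6.600 here — a regular 12-gon; the cone at (10, -3) (r1=9.5→r2=8) has section circumradius 8.720 here — a regular 12-gon; After the difference (first − rest): starting from the cone, the cone at (10, -3) partially overlaps it — only the 32.96 mm² overlap (of its 228.12 mm²) is removed, clipping the outline — 1 connected region; the sphere at (-1, 6): section is a regular 12-gon, circumradius = √(r²−h²) = √(3²−1.4²) = 2.653; After the difference (first − rest): starting from that combined region, the r=3 sphere at (-1, 6) partially overlaps it — only the 11.58 mm² overlap (of its 21.12 mm²) is removed, clipping the outline — 1 connected region. Overall, the cross-section is a single solid region. The nearest boundary edge runs (-2.33, 3.70)→(-1.00, 3.35); distance from the point to it = 2.54 mm. The point is inside the cross-section and 2.54 mm from the nearest boundary — more than the 0.4 mm shell width (1 × 0.4), so it's in the infill interior.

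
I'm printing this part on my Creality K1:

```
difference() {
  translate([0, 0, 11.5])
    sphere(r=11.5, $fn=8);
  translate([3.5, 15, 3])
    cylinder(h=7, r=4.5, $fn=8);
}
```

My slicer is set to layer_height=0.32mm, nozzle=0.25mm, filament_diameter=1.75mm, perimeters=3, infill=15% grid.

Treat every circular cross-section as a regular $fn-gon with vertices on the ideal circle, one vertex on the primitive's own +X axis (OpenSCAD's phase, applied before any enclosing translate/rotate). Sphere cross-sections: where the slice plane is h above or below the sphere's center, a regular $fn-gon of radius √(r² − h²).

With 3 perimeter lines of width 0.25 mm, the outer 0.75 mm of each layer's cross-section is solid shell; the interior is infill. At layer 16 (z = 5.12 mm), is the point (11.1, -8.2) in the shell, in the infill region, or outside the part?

outside

At z = 5.12 mm: the r=11.5 sphere contributes a regular 8-gon of circumradius √(11.5²−6.38²) = 9.568; the r=4.5 cylinder at (3.5, 15) gives a regular 8-gon of circumradius 4.5 (constant along its height); Subtracting the remaining from the first: starting from the r=11.5 sphere, the r=4.5 cylinder at (3.5, 15) misses the remaining region (no effect) — 1 connected region. Overall, the cross-section is a single solid region. The nearest boundary edge runs (9.57, 0.00)→(6.77, -6.77); distance from the point to it = 4.55 mm. The point is not inside any of the regions above, so it lies outside the cross-section (4.55 mm from the nearest boundary).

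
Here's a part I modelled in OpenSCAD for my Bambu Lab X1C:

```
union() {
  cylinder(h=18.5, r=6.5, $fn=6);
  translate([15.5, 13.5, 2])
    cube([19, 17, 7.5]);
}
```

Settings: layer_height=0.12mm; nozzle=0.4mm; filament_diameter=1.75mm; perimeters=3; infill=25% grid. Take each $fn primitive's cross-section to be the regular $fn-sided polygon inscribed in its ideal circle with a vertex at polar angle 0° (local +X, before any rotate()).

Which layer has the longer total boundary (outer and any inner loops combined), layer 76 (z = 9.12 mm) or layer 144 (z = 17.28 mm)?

Layer 76 (z = 9.12): the cylinder: section is a regular 6-gon, circumradius r=6.5 (perimeter = 2·6·6.500·sin(180°/6) = 39.00 mm); the cube at (15.5, 13.5) is present — its section is the full 19×17 rectangle (perimeter 72.00 mm); Merging all regions: the 2 present regions are separate (no shared area or edge), so areas and boundary lengths simply add and each stays a separate island — boundary = 111.00 mm. So its perimeter = 111.00 mm. Layer 144 (z = 17.28): the cylinder: section is a regular 6-gon, circumradius r=6.5 (perimeter = 2·6·6.500·sin(180°/6) = 39.00 mm); the cube at (15.5, 13.5) is not intersected at this z (z outside [2, 9.5]); Combining (union): only the r=6.5 cylinder is present, so the union is just that shape — boundary = 39.00 mm. So its perimeter = 39.00 mm. Layer 76 is larger (111.00 vs 39.00 mm).

layer 76 (z = 9.12 mm)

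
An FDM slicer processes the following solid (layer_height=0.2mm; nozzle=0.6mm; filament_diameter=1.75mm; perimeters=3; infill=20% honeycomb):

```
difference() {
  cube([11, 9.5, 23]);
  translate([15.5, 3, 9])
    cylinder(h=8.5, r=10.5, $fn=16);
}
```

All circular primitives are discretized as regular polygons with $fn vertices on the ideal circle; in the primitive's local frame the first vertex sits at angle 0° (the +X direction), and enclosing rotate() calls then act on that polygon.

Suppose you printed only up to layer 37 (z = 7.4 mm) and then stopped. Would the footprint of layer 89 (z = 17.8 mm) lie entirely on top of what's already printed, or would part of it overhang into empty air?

Compare the two slices. At z = 7.4: the 11×9.5 cube contributes its full rectangle (area 104.50 mm²); the cylinder at (15.5, 3) is not intersected at this z (z outside [9, 17.5]); Taking the first minus the rest: none of the subtracted shapes is present at this height, so the 11×9.5 cube is unchanged — area = 104.50 mm². At z = 17.8: the cube (footprint 11×9.5) is included at this height (area 104.50 mm²); the cylinder at (15.5, 3) is absent (z outside [9, 17.5]); Taking the first minus the rest: none of the subtracted shapes is present at this height, so the 11×9.5 cube is unchanged — area = 104.50 mm². Checking containment: the cross-section at z = 17.8 is a subset of the cross-section at z = 7.4.

entirely on top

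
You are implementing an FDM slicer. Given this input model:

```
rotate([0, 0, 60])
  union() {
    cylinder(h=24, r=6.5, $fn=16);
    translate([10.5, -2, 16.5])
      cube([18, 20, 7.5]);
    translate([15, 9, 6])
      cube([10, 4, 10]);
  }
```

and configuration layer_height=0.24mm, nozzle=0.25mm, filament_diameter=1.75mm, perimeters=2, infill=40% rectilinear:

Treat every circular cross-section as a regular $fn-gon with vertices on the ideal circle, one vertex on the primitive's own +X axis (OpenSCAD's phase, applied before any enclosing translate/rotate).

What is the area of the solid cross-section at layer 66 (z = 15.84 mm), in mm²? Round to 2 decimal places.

169.35 mm²

At z = 15.84 mm: the cylinder: section is a regular 16-gon, circumradius r=6.5 (area = (16/2)·6.500²·sin(360°/16) = 129.35 mm²); the cube at (10.5, -2) does not reach this height (z outside [16.5, 24]); the cube at (15, 9) (footprint 10×4) is included at this height (area 40.00 mm²); Taking the union: the 2 present regions are separate (no shared area or edge), so areas and boundary lengths simply add and each stays a separate island — area = 169.35 mm²; (whole slice rotated 60° about Z — lengths, areas and connectivity unchanged). Overall, the cross-section has 2 separate islands. Net area = 169.35 mm².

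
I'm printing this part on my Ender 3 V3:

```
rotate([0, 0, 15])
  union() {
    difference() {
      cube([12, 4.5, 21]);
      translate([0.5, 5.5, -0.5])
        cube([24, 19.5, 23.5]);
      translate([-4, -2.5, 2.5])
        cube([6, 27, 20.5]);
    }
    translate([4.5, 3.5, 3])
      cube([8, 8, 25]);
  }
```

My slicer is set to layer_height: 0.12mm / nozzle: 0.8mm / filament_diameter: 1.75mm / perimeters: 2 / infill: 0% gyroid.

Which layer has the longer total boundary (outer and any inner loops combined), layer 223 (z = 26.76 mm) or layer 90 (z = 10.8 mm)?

Layer 223 (z = 26.76): the cube is absent (z outside [0, 21]); the cube at (0.5, 5.5) is absent (z outside [-0.5, 23]); the cube at (-4, -2.5) is not intersected at this z (z outside [2.5, 23]); Taking the first minus the rest: the first operand is absent here, so nothing remains; the cube at (4.5, 3.5) (footprint 8×8) is included at this height (perimeter 32.00 mm); Taking the union: only the 8×8 cube at (4.5, 3.5) is present, so the union is just that shape — boundary = 32.00 mm; (rotated 15° about Z; rotation is an isometry so areas/perimeters/island counts are preserved). So its perimeter = 32.00 mm. Layer 90 (z = 10.8): the cube (footprint 12×4.5) is included at this height (perimeter 33.00 mm); the cube at (0.5, 5.5) (footprint 24×19.5) is included at this height (perimeter 87.00 mm); the 6×27 cube at (-4, -2.5) contributes its full rectangle (perimeter 66.00 mm); Taking the first minus the rest: starting from the 12×4.5 cube, the 24×19.5 cube at (0.5, 5.5) misses the remaining region (no effect); the 6×27 cube at (-4, -2.5) partially overlaps it — only the 9.00 mm² overlap (of its 162.00 mm²) is removed, clipping the outline — boundary = 29.00 mm; the cube at (4.5, 3.5) (footprint 8×8) is included at this height (perimeter 32.00 mm); Combining (union): the regions partially overlap (shared area 7.50 mm²), so the edge portions inside another operand are dropped and the merged outline is re-measured after clipping — boundary = 44.00 mm; (whole slice rotated 15° about Z — lengths, areas and connectivity unchanged). So its perimeter = 44.00 mm. Layer 90 is larger (44.00 vs 32.00 mm).

layer 90 (z = 10.8 mm)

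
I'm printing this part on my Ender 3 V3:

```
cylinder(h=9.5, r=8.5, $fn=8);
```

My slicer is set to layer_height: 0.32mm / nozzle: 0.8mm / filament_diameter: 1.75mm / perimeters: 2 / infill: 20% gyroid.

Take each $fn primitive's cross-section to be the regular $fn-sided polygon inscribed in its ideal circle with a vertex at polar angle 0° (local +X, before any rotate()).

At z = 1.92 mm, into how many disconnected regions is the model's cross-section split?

1

At z = 1.92 mm: the cylinder: section is a regular 8-gon, circumradius r=8.5. The result has 1 disconnected region.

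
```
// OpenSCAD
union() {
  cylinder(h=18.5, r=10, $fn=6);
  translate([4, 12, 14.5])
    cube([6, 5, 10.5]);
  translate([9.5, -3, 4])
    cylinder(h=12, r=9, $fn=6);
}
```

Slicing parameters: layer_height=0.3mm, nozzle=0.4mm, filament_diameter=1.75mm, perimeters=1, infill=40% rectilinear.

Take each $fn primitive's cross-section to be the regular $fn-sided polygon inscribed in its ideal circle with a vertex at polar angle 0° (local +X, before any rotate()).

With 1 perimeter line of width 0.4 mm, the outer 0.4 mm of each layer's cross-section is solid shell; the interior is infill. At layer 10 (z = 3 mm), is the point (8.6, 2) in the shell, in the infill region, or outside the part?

shell

At z = 3 mm: the r=10 cylinder gives a regular 6-gon of circumradius 10 (constant along its height); the cube at (4, 12) is not intersected at this z (z outside [14.5, 25]); the cylinder at (9.5, -3) does not reach this height (z outside [4, 16]); Taking the union: only the r=10 cylinder is present, so the union is just that shape — 1 connected region. Overall, the cross-section is a single solid region. The nearest boundary edge runs (10.00, 0.00)→(5.00, 8.66); distance from the point to it = 0.21 mm. The point is inside the cross-section, 0.21 mm from the nearest boundary — within the 0.4 mm shell band (1 × 0.4).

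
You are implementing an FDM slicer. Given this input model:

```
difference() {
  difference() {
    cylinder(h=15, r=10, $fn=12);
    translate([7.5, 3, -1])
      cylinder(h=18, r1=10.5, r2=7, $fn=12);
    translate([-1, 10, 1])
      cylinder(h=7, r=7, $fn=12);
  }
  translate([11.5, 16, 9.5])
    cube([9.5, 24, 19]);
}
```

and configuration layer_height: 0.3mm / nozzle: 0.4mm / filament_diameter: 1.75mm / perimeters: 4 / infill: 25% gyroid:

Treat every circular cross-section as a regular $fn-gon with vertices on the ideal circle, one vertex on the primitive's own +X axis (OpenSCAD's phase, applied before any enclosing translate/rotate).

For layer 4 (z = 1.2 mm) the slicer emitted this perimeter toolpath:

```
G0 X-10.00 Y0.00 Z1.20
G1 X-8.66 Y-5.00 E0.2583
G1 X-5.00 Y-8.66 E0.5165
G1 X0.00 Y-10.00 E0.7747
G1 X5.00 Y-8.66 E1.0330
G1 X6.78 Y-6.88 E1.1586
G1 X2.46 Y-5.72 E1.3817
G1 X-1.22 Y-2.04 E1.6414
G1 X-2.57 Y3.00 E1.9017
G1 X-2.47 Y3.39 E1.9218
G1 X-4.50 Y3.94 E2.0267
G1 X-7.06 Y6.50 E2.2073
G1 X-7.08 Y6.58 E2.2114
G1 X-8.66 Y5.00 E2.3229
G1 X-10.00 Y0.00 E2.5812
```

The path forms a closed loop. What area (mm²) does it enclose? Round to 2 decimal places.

127.74 mm²

Apply the shoelace formula to the sequence of (X, Y) vertices; enclosed area = 127.74 mm².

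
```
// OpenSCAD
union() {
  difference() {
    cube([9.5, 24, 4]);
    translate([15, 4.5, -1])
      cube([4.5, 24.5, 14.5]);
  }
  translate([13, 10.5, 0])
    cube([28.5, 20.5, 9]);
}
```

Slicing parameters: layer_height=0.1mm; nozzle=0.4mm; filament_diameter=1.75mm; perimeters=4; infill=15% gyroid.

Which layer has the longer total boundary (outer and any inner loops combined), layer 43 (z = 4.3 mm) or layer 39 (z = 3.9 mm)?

layer 39 (z = 3.9 mm)

Layer 43 (z = 4.3): the cube is not intersected at this z (z outside [0, 4]); the cube at (15, 4.5) (footprint 4.5×24.5) is included at this height (perimeter 58.00 mm); Subtracting the remaining from the first: the first operand is absent here, so nothing remains; the cube at (13, 10.5) is present — its section is the full 28.5×20.5 rectangle (perimeter 98.00 mm); Taking the union: only the 28.5×20.5 cube at (13, 10.5) is present, so the union is just that shape — boundary = 98.00 mm. So its perimeter = 98.00 mm. Layer 39 (z = 3.9): the cube (footprint 9.5×24) is included at this height (perimeter 67.00 mm); the cube at (15, 4.5) is present — its section is the full 4.5×24.5 rectangle (perimeter 58.00 mm); Taking the first minus the rest: starting from the 9.5×24 cube, the 4.5×24.5 cube at (15, 4.5) misses the remaining region (no effect) — boundary = 67.00 mm; the 28.5×20.5 cube at (13, 10.5) contributes its full rectangle (perimeter 98.00 mm); Taking the union: the 2 present regions are separate (no shared area or edge), so areas and boundary lengths simply add and each stays a separate island — boundary = 165.00 mm. So its perimeter = 165.00 mm. Layer 39 is larger (165.00 vs 98.00 mm).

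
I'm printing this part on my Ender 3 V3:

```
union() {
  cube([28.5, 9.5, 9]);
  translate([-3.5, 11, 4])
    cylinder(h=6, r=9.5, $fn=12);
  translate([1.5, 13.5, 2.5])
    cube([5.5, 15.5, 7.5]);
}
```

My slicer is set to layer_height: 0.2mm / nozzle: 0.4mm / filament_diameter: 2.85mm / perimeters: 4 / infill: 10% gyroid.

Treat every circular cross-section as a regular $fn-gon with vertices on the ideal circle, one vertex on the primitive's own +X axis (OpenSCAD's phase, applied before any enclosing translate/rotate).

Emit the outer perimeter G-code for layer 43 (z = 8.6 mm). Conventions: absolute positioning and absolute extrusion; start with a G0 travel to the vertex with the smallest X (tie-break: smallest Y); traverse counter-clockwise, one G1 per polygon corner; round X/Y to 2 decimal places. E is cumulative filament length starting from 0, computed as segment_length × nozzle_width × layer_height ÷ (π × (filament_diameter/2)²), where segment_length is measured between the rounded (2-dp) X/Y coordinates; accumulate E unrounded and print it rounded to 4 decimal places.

At z = 8.6 mm: the cube (footprint 28.5×9.5) is included at this height; the r=9.5 cylinder at (-3.5, 11) gives a regular 12-gon of circumradius 9.5 (constant along its height); the 5.5×15.5 cube at (1.5, 13.5) contributes its full rectangle; Taking the union: the regions partially overlap (shared area 40.53 mm²), so overlapping operands fuse into one piece — 1 connected region. The outline is a single polygon with 19 vertices. Extrusion per mm of travel: 0.4 × 0.2 / (π × 1.425²) = 0.012540. Accumulating E over each segment gives final E = 1.7378.

G0 X-13.00 Y11.00 Z8.60
G1 X-11.73 Y6.25 E0.0617
G1 X-8.25 Y2.77 E0.1234
G1 X-3.50 Y1.50 E0.1850
G1 X0.00 Y2.44 E0.2305
G1 X0.00 Y0.00 E0.2611
G1 X28.50 Y0.00 E0.6185
G1 X28.50 Y9.50 E0.7376
G1 X5.60 Y9.50 E1.0248
G1 X6.00 Y11.00 E1.0443
G1 X5.33 Y13.50 E1.0767
G1 X7.00 Y13.50 E1.0977
G1 X7.00 Y29.00 E1.2920
G1 X1.50 Y29.00 E1.3610
G1 X1.50 Y18.98 E1.4867
G1 X1.25 Y19.23 E1.4911
G1 X-3.50 Y20.50 E1.5528
G1 X-8.25 Y19.23 E1.6144
G1 X-11.73 Y15.75 E1.6761
G1 X-13.00 Y11.00 E1.7378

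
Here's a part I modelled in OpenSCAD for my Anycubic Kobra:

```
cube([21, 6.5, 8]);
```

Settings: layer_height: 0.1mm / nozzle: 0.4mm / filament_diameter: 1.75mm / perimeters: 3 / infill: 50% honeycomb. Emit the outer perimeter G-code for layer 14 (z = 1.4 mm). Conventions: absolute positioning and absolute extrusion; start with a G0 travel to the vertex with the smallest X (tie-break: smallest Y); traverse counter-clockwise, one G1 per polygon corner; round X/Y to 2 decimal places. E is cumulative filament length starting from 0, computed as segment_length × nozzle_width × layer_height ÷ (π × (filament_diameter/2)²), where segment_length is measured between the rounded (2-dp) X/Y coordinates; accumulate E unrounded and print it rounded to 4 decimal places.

At z = 1.4 mm: the 21×6.5 cube contributes its full rectangle. The outline is a single polygon with 4 vertices. Extrusion per mm of travel: 0.4 × 0.1 / (π × 0.875²) = 0.016630. Accumulating E over each segment gives final E = 0.9147.

G0 X0.00 Y0.00 Z1.40
G1 X21.00 Y0.00 E0.3492
G1 X21.00 Y6.50 E0.4573
G1 X0.00 Y6.50 E0.8066
G1 X0.00 Y0.00 E0.9147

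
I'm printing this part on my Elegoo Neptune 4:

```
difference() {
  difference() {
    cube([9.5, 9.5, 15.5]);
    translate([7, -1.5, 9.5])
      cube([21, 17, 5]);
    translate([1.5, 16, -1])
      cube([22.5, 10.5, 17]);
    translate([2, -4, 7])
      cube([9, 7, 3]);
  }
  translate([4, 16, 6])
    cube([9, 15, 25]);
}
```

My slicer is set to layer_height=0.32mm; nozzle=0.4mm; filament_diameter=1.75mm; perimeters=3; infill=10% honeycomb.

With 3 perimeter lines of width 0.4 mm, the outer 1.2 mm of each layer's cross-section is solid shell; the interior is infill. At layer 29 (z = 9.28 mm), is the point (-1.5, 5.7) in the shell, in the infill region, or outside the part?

At z = 9.28 mm: the 9.5×9.5 cube contributes its full rectangle; the cube at (7, -1.5) is not intersected at this z (z outside [9.5, 14.5]); the cube at (1.5, 16) is present — its section is the full 22.5×10.5 rectangle; the cube at (2, -4) (footprint 9×7) is included at this height; Taking the first minus the rest: starting from the 9.5×9.5 cube, the 22.5×10.5 cube at (1.5, 16) misses the remaining region (no effect); the 9×7 cube at (2, -4) partially overlaps it — only the 22.50 mm² overlap (of its 63.00 mm²) is removed, clipping the outline — 1 connected region; the cube at (4, 16) (footprint 9×15) is included at this height; After the difference (first − rest): starting from that combined region, the 9×15 cube at (4, 16) misses the remaining region (no effect) — 1 connected region. Overall, the cross-section is a single solid region. The nearest boundary edge runs (0.00, 0.00)→(0.00, 9.50); distance from the point to it = 1.50 mm. The point is not inside any of the regions above, so it lies outside the cross-section (1.50 mm from the nearest boundary).

outside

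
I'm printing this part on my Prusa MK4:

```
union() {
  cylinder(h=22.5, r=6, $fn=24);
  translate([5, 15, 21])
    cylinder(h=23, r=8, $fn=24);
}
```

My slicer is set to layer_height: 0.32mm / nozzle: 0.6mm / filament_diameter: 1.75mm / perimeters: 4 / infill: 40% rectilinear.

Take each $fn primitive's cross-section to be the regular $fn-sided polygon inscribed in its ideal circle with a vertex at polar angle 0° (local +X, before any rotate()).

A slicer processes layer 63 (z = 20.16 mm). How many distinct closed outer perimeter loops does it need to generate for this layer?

At z = 20.16 mm: the r=6 cylinder gives a regular 24-gon of circumradius 6 (constant along its height); the cylinder at (5, 15) does not reach this height (z outside [21, 44]); Taking the union: only the r=6 cylinder is present, so the union is just that shape — 1 connected region. The result has 1 disconnected region.

1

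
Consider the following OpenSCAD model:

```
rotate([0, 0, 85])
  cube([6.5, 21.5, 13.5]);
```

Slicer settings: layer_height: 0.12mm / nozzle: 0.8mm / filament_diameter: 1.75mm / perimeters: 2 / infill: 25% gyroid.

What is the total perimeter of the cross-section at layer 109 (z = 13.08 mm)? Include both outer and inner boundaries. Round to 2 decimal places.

56.00 mm

At z = 13.08 mm: the cube is present — its section is the full 6.5×21.5 rectangle (perimeter 56.00 mm); (whole slice rotated 85° about Z — lengths, areas and connectivity unchanged). Overall, the cross-section is a single solid region. Total boundary length (outer) = 56.00 mm.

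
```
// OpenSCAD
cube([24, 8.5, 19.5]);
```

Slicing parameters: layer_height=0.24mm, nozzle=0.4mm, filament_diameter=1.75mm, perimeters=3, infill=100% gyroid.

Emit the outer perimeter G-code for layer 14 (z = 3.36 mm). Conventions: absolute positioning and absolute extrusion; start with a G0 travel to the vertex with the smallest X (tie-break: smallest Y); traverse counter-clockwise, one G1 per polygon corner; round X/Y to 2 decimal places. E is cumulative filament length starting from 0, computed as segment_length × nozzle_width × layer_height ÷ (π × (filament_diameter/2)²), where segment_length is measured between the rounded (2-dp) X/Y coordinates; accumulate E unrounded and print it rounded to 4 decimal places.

At z = 3.36 mm: the cube is present — its section is the full 24×8.5 rectangle. The outline is a single polygon with 4 vertices. Extrusion per mm of travel: 0.4 × 0.24 / (π × 0.875²) = 0.039912. Accumulating E over each segment gives final E = 2.5943.

G0 X0.00 Y0.00 Z3.36
G1 X24.00 Y0.00 E0.9579
G1 X24.00 Y8.50 E1.2971
G1 X0.00 Y8.50 E2.2550
G1 X0.00 Y0.00 E2.5943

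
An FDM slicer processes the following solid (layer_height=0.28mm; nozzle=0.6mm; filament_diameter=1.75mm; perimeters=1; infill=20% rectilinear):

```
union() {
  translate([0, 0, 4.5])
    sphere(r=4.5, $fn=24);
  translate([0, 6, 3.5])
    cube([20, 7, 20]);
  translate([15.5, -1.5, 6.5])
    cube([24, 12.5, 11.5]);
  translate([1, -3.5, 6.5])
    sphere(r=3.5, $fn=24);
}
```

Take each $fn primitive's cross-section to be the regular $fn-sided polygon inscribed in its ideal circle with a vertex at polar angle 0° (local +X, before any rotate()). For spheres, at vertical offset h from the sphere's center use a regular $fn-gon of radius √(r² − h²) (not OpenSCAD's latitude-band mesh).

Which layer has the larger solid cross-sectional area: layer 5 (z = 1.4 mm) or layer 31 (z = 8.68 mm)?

layer 31 (z = 8.68 mm)

Layer 5 (z = 1.4): the r=4.5 sphere slices to a regular 24-gon of circumradius 3.262 (√(r²−h²) with h=3.1 from center) (area = (24/2)·3.262²·sin(360°/24) = 33.05 mm²); the cube at (0, 6) is not intersected at this z (z outside [3.5, 23.5]); the cube at (15.5, -1.5) is absent (z outside [6.5, 18]); the sphere at (1, -3.5) does not reach this height (|z−center|=5.100 > r=3.5); Combining (union): only the r=4.5 sphere is present, so the union is just that shape — area = 33.05 mm². So its area = 33.05 mm². Layer 31 (z = 8.68): the sphere: section is a regular 24-gon, circumradius = √(r²−h²) = √(4.5²−4.18²) = 1.667 (area = (24/2)·1.667²·sin(360°/24) = 8.63 mm²); the cube at (0, 6) is present — its section is the full 20×7 rectangle (area 140.00 mm²); the cube at (15.5, -1.5) is present — its section is the full 24×12.5 rectangle (area 300.00 mm²); the r=3.5 sphere at (1, -3.5) slices to a regular 24-gon of circumradius 2.738 (√(r²−h²) with h=2.18 from center) (area = (24/2)·2.738²·sin(360°/24) = 23.29 mm²); Merging all regions: the regions partially overlap — summed areas 471.91 mm² minus the doubly-counted overlap 23.67 mm² gives 448.24 mm² — area = 448.24 mm². So its area = 448.24 mm². Layer 31 is larger (448.24 vs 33.05 mm²).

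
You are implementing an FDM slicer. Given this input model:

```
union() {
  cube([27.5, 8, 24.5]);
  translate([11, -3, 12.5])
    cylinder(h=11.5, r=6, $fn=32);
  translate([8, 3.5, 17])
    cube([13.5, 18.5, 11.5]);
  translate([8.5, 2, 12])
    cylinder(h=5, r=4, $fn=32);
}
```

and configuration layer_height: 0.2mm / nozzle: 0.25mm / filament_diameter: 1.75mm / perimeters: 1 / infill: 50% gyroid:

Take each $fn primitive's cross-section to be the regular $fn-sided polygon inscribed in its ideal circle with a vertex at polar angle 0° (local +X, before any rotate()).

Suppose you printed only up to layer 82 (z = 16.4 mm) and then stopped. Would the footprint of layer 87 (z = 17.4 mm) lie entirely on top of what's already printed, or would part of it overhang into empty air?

Compare the two slices. At z = 16.4: the 27.5×8 cube contributes its full rectangle (area 220.00 mm²); the cylinder at (11, -3): section is a regular 32-gon, circumradius r=6 (area = (32/2)·6.000²·sin(360°/32) = 112.37 mm²); the cube at (8, 3.5) does not reach this height (z outside [17, 28.5]); the r=4 cylinder at (8.5, 2) contributes a regular 32-gon of circumradius 4 (area = (32/2)·4.000²·sin(360°/32) = 49.94 mm²); Taking the union: the regions partially overlap — summed areas 382.32 mm² minus the doubly-counted overlap 71.56 mm² gives 310.75 mm² — area = 310.75 mm². At z = 17.4: the 27.5×8 cube contributes its full rectangle (area 220.00 mm²); the r=6 cylinder at (11, -3) contributes a regular 32-gon of circumradius 6 (area = (32/2)·6.000²·sin(360°/32) = 112.37 mm²); the 13.5×18.5 cube at (8, 3.5) contributes its full rectangle (area 249.75 mm²); the cylinder at (8.5, 2) is absent (z outside [12, 17]); Taking the union: the regions partially overlap — summed areas 582.12 mm² minus the doubly-counted overlap 82.62 mm² gives 499.50 mm² — area = 499.50 mm². Checking containment: at z = 17.4 the cross-section extends beyond the z = 16.4 cross-section by about 189.00 mm².

part overhangs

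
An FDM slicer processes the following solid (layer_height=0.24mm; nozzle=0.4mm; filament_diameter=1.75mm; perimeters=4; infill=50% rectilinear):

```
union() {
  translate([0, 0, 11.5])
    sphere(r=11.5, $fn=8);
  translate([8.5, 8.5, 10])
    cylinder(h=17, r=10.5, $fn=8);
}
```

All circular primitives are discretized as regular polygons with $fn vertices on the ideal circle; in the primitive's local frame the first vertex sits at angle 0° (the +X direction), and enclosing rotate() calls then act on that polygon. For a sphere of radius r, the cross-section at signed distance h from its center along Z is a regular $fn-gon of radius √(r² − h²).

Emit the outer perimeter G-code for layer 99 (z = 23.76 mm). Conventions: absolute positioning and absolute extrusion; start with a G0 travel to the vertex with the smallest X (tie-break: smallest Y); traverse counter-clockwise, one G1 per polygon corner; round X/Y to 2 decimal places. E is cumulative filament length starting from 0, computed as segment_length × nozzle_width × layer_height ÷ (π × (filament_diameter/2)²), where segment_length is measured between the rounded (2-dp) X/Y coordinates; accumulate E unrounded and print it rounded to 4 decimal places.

At z = 23.76 mm: the sphere is not intersected at this z (|z−center|=12.260 > r=11.5); the cylinder at (8.5, 8.5): section is a regular 8-gon, circumradius r=10.5; Combining (union): only the r=10.5 cylinder at (8.5, 8.5) is present, so the union is just that shape — 1 connected region. The outline is a single polygon with 8 vertices. Extrusion per mm of travel: 0.4 × 0.24 / (π × 0.875²) = 0.039912. Accumulating E over each segment gives final E = 2.5652.

G0 X-2.00 Y8.50 Z23.76
G1 X1.08 Y1.08 E0.3206
G1 X8.50 Y-2.00 E0.6413
G1 X15.92 Y1.08 E0.9619
G1 X19.00 Y8.50 E1.2826
G1 X15.92 Y15.92 E1.6032
G1 X8.50 Y19.00 E1.9239
G1 X1.08 Y15.92 E2.2445
G1 X-2.00 Y8.50 E2.5652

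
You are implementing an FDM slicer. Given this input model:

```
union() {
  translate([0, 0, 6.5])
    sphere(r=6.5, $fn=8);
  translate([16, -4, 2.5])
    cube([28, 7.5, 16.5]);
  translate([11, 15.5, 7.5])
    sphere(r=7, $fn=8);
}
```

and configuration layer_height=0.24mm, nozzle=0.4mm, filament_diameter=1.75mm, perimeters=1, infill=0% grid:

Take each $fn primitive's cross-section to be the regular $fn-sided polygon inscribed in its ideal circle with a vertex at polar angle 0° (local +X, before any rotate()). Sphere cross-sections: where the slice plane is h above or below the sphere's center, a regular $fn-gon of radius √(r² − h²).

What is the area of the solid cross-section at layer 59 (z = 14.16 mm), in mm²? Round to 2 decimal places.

223.14 mm²

At z = 14.16 mm: the sphere is absent (|z−center|=7.660 > r=6.5); the cube at (16, -4) is present — its section is the full 28×7.5 rectangle (area 210.00 mm²); the r=7 sphere at (11, 15.5) slices to a regular 8-gon of circumradius 2.155 (√(r²−h²) with h=6.66 from center) (area = (8/2)·2.155²·sin(360°/8) = 13.14 mm²); Taking the union: the 2 present regions are separate (no shared area or edge), so areas and boundary lengths simply add and each stays a separate island — area = 223.14 mm². Overall, the cross-section has 2 separate islands. Net area = 223.14 mm².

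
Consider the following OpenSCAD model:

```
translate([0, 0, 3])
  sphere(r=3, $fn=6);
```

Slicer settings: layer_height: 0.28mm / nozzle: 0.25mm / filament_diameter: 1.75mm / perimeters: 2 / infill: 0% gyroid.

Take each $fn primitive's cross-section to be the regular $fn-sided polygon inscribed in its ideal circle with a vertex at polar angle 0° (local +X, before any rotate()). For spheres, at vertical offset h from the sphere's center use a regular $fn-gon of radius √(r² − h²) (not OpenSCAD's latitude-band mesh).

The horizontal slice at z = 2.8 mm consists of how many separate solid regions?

At z = 2.8 mm: the sphere: section is a regular 6-gon, circumradius = √(r²−h²) = √(3²−0.2²) = 2.993. The result has 1 disconnected region.

1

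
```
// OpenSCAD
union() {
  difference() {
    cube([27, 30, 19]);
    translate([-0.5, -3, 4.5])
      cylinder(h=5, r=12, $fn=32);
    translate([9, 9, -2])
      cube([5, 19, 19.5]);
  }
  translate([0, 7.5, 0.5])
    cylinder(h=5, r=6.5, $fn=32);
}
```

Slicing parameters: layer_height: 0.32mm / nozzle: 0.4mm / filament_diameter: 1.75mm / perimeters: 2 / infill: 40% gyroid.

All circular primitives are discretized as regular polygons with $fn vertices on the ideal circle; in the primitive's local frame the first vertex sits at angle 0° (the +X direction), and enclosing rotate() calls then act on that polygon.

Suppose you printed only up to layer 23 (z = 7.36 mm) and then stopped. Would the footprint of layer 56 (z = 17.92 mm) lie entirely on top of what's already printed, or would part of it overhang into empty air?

Compare the two slices. At z = 7.36: the 27×30 cube contributes its full rectangle (area 810.00 mm²); the r=12 cylinder at (-0.5, -3) gives a regular 32-gon of circumradius 12 (constant along its height) (area = (32/2)·12.000²·sin(360°/32) = 449.49 mm²); the 5×19 cube at (9, 9) contributes its full rectangle (area 95.00 mm²); After the difference (first − rest): starting from the 27×30 cube (810.00 mm²), the r=12 cylinder at (-0.5, -3) partially overlaps it — only the 72.37 mm² overlap (of its 449.49 mm²) is removed, clipping the outline; the 5×19 cube at (9, 9) lies wholly inside it (removes its full 95.00 mm² and its 48.00 mm outline becomes a hole wall) — area = 642.63 mm²; the cylinder at (0, 7.5) is not intersected at this z (z outside [0.5, 5.5]); Merging all regions: only that combined region is present, so the union is just that shape — area = 642.63 mm². At z = 17.92: the cube is present — its section is the full 27×30 rectangle (area 810.00 mm²); the cylinder at (-0.5, -3) is not intersected at this z (z outside [4.5, 9.5]); the cube at (9, 9) is not intersected at this z (z outside [-2, 17.5]); Subtracting the remaining from the first: none of the subtracted shapes is present at this height, so the 27×30 cube is unchanged — area = 810.00 mm²; the cylinder at (0, 7.5) is not intersected at this z (z outside [0.5, 5.5]); Combining (union): only that combined region is present, so the union is just that shape — area = 810.00 mm². Checking containment: at z = 17.92 the cross-section extends beyond the z = 7.36 cross-section by about 167.37 mm².

part overhangs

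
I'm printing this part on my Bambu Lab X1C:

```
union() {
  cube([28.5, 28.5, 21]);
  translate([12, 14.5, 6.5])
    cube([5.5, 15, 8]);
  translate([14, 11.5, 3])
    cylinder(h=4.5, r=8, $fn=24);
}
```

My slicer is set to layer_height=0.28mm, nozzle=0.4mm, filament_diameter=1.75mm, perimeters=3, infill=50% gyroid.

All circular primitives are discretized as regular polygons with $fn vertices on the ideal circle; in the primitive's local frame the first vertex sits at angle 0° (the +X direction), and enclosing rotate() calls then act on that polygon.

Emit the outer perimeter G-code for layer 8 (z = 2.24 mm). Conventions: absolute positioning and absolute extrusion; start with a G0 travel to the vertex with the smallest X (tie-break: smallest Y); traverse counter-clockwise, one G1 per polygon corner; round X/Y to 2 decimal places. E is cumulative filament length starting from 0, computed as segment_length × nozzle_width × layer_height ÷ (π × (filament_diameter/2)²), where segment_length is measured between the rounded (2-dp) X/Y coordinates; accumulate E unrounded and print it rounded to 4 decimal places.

At z = 2.24 mm: the cube is present — its section is the full 28.5×28.5 rectangle; the cube at (12, 14.5) does not reach this height (z outside [6.5, 14.5]); the cylinder at (14, 11.5) is not intersected at this z (z outside [3, 7.5]); Taking the union: only the 28.5×28.5 cube is present, so the union is just that shape — 1 connected region. The outline is a single polygon with 4 vertices. Extrusion per mm of travel: 0.4 × 0.28 / (π × 0.875²) = 0.046564. Accumulating E over each segment gives final E = 5.3083.

G0 X0.00 Y0.00 Z2.24
G1 X28.50 Y0.00 E1.3271
G1 X28.50 Y28.50 E2.6542
G1 X0.00 Y28.50 E3.9812
G1 X0.00 Y0.00 E5.3083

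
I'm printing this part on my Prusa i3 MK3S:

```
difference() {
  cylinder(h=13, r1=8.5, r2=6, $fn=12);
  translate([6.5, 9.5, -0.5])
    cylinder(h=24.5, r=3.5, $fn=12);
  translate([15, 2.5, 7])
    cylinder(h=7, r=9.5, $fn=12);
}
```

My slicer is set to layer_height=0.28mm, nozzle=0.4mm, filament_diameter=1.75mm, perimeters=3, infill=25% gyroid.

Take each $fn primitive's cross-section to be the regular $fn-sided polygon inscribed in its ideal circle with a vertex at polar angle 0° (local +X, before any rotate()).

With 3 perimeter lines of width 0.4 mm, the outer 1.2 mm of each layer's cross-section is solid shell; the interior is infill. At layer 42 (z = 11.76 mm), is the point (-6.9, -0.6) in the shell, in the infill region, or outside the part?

At z = 11.76 mm: the cone (r1=8.5→r2=6) has section circumradius 6.238 here — a regular 12-gon; the r=3.5 cylinder at (6.5, 9.5) contributes a regular 12-gon of circumradius 3.5; the r=9.5 cylinder at (15, 2.5) contributes a regular 12-gon of circumradius 9.5; Subtracting the remaining from the first: starting from the cone, the r=3.5 cylinder at (6.5, 9.5) misses the remaining region (no effect); the r=9.5 cylinder at (15, 2.5) partially overlaps it — only the 0.18 mm² overlap (of its 270.75 mm²) is removed, clipping the outline — 1 connected region. Overall, the cross-section is a single solid region. The nearest boundary edge runs (-5.40, -3.12)→(-6.24, 0.00); distance from the point to it = 0.79 mm. The point is not inside any of the regions above, so it lies outside the cross-section (0.79 mm from the nearest boundary).

outside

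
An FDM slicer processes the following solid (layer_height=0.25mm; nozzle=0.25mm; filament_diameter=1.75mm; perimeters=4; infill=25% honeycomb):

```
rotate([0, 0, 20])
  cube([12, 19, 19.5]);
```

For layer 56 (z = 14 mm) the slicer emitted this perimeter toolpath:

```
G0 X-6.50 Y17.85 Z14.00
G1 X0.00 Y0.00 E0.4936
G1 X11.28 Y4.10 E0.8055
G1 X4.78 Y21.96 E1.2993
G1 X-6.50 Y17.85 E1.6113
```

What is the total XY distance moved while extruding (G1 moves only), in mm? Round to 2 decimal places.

Sum the Euclidean lengths of each G1 segment: total = 62.01 mm.

62.01 mm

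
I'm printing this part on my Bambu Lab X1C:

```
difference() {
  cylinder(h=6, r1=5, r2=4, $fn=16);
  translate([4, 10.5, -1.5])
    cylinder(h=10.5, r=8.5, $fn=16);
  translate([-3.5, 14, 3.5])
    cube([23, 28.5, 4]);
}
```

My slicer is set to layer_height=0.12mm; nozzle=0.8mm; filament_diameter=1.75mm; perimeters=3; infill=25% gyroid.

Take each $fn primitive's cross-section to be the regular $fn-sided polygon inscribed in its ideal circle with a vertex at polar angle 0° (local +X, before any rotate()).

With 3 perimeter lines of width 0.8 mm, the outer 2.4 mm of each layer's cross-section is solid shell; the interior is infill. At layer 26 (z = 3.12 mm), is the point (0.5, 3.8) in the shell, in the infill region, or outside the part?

outside

At z = 3.12 mm: the cone: at t=0.520 of its height the radius interpolates to r₁+(r₂−r₁)t = 4.480, giving a regular 16-gon of that circumradius; the cylinder at (4, 10.5): section is a regular 16-gon, circumradius r=8.5; the cube at (-3.5, 14) does not reach this height (z outside [3.5, 7.5]); After the difference (first − rest): starting from the cone, the r=8.5 cylinder at (4, 10.5) partially overlaps it — only the 6.12 mm² overlap (of its 221.19 mm²) is removed, clipping the outline — 1 connected region. Overall, the cross-section is a single solid region. The nearest boundary edge runs (-1.54, 4.17)→(0.75, 2.65); distance from the point to it = 0.82 mm. The point is not inside any of the regions above, so it lies outside the cross-section (0.82 mm from the nearest boundary).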